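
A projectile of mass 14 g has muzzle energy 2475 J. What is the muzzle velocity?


v = sqrt(2*E/m) = sqrt(2*2475/0.014) = 594.6 m/s

594.6 m/s


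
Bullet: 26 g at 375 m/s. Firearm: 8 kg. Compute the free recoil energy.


v_r = m_p*v_p/m_gun = 0.026*375/8 = 1.21875 m/s, E_r = 0.5*m_gun*v_r^2 = 0.5*8*1.21875^2 = 5.941 J

5.941 J


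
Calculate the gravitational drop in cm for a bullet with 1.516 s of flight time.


drop = 0.5*g*t^2 = 0.5*9.81*1.516^2 = 11.2729 m ≈ 1127 cm

1127 cm


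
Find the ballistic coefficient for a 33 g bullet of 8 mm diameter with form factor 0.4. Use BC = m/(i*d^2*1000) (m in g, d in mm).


BC = m/(i*d^2*1000) = 33/(0.4 * 8^2 * 1000) = 0.001289

0.001289


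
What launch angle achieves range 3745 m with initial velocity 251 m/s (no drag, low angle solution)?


sin(2*theta) = R*g/v0^2 = 3745*9.81/251^2 = 0.583141, theta = arcsin(0.583141)/2 = 17.84°

17.84 degrees


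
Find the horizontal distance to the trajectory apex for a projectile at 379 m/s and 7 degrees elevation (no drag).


R = v0^2*sin(2*theta)/g = 379^2*sin(2*7°)/9.81 = 3542.29 m
apex_dist = R/2 = 3542.29/2 = 1771 m

1771 m


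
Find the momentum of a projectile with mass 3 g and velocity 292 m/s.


p = m*v = 0.003*292 = 0.876 kg·m/s

0.876 kg·m/s


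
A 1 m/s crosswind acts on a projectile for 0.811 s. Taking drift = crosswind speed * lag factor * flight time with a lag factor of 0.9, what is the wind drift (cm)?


drift = v_wind * lag * t = 1 * 0.9 * 0.811 = 0.7299 m ≈ 72.99 cm

72.99 cm


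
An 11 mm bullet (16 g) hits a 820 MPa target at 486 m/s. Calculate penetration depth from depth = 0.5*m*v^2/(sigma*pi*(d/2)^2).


A = pi*(d/2)^2 = pi*(11/2)^2 = 95.0332 mm^2
E = 0.5*m*v^2 = 0.5*0.016*486^2 = 1889.57 J
depth = E/(sigma*A) = 1889.57 J / (820 MPa * 95.0332 mm^2) = 1889.57/(820 * 95.0332) m = 0.0242479 m ≈ 24.25 mm

24.25 mm


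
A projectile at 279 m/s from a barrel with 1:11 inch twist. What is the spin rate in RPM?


twist_m = 11*0.0254 = 0.2794 m
spin = v/twist = 279/0.2794 = 998.5684 rev/s
RPM = spin*60 = 998.5684*60 ≈ 59914 RPM

59914 RPM


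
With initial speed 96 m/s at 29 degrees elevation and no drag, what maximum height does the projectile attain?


H = (v0*sin(theta))^2 / (2g) = (96*sin(29°))^2 / (2*9.81) = 110.4 m

110.4 m


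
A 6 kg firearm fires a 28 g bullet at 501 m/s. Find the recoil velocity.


v_recoil = m_p * v_p / m_gun = 0.028 * 501 / 6 = 2.338 m/s

2.338 m/s


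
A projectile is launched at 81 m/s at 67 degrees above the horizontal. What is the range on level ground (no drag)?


R = v0^2 * sin(2*theta) / g = 81^2 * sin(2*67°) / 9.81 = 481.1 m

481.1 m


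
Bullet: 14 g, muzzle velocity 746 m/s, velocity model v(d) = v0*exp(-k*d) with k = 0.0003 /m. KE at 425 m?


v = v0*exp(-k*d) = 746*exp(-0.0003*425) = 656.699 m/s
E = 0.5*m*v^2 = 0.5*0.014*656.699^2 = 3019 J

3019 J


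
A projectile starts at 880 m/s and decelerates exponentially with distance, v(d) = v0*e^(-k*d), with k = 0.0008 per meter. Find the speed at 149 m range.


v = v0*exp(-k*d) = 880*exp(-0.0008*149) = 781.1 m/s

781.1 m/s


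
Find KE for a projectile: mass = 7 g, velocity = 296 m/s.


E = 0.5*m*v^2 = 0.5*0.007*296^2 = 306.7 J

306.7 J


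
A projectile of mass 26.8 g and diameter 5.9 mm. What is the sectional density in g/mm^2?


SD = m/d^2 = 26.8/5.9^2 = 0.7699 g/mm^2

0.7699 g/mm^2


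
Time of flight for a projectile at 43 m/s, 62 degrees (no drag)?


T = 2*v0*sin(theta)/g = 2*43*sin(62°)/9.81 = 7.74 s

7.74 s


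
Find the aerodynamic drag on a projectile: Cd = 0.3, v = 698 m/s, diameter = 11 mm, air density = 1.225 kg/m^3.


A = pi*(d/2)^2 = pi*(11/2000)^2 = 9.50332e-05 m^2
Fd = 0.5*Cd*rho*A*v^2 = 0.5*0.3*1.225*9.50332e-05*698^2 = 8.508 N

8.508 N


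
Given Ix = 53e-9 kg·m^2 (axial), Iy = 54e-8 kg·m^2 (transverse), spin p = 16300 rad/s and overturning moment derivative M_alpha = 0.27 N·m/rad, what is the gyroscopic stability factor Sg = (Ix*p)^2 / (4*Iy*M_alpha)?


Sg = Ix^2 * p^2 / (4 * Iy * M_alpha) = (53e-9)^2 * 16300^2 / (4 * 54e-8 * 0.27) = 1.28

1.28


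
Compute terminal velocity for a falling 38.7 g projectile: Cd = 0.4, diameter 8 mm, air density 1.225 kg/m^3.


A = pi*(d/2)^2 = pi*(8/2000)^2 = 5.02655e-05 m^2
vt = sqrt(2mg/(Cd*rho*A)) = sqrt(2*0.0387*9.81/(0.4 * 1.225 * 5.02655e-05)) = 175.6 m/s

175.6 m/s


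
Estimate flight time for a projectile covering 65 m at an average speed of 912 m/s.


t = d/v = 65/912 = 0.07127 s

0.07127 s


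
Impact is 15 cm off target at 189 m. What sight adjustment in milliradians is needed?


1 mrad subtends 1 cm per 10 m of range, so adj = error_cm / (dist_m / 10) = 15 / (189/10) = 0.7937 mrad

0.7937 mrad


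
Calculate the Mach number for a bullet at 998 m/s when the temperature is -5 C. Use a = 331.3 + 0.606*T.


a = 331.3 + 0.606*(-5) = 328.27 m/s
M = v/a = 998/328.27 = 3.04

3.04


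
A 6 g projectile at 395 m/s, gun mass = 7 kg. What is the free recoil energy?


v_r = m_p*v_p/m_gun = 0.006*395/7 = 0.338571 m/s, E_r = 0.5*m_gun*v_r^2 = 0.5*7*0.338571^2 = 0.4012 J

0.4012 J


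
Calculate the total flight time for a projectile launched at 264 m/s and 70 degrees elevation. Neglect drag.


T = 2*v0*sin(theta)/g = 2*264*sin(70°)/9.81 = 50.58 s

50.58 s


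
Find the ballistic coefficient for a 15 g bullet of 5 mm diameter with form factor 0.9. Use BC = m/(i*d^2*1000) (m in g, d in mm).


BC = m/(i*d^2*1000) = 15/(0.9 * 5^2 * 1000) = 0.0006667

0.0006667


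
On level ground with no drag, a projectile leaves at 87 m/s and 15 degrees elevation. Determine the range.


R = v0^2 * sin(2*theta) / g = 87^2 * sin(2*15°) / 9.81 = 385.8 m

385.8 m


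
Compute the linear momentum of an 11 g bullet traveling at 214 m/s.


p = m*v = 0.011*214 = 2.354 kg·m/s

2.354 kg·m/s


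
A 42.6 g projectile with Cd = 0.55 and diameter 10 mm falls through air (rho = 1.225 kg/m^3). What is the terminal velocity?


A = pi*(d/2)^2 = pi*(10/2000)^2 = 7.85398e-05 m^2
vt = sqrt(2mg/(Cd*rho*A)) = sqrt(2*0.0426*9.81/(0.55 * 1.225 * 7.85398e-05)) = 125.7 m/s

125.7 m/s


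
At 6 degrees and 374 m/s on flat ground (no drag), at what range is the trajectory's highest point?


R = v0^2*sin(2*theta)/g = 374^2*sin(2*6°)/9.81 = 2964.51 m
apex_dist = R/2 = 2964.51/2 = 1482 m

1482 m


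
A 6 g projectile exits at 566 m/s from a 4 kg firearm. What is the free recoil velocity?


v_recoil = m_p * v_p / m_gun = 0.006 * 566 / 4 = 0.849 m/s

0.849 m/s


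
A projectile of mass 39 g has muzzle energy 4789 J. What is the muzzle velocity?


v = sqrt(2*E/m) = sqrt(2*4789/0.039) = 495.6 m/s

495.6 m/s


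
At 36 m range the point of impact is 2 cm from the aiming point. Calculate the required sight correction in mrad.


1 mrad subtends 1 cm per 10 m of range, so adj = error_cm / (dist_m / 10) = 2 / (36/10) = 0.5556 mrad

0.5556 mrad


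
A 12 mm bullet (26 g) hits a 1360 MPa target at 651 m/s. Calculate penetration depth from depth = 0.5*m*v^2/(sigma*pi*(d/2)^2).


A = pi*(d/2)^2 = pi*(12/2)^2 = 113.097 mm^2
E = 0.5*m*v^2 = 0.5*0.026*651^2 = 5509.41 J
depth = E/(sigma*A) = 5509.41 J / (1360 MPa * 113.097 mm^2) = 5509.41/(1360 * 113.097) m = 0.035819 m ≈ 35.82 mm

35.82 mm


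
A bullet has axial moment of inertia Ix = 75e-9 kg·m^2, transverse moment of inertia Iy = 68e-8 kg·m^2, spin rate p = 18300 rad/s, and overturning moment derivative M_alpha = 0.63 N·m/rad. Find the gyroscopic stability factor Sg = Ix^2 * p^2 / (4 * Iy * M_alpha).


Sg = Ix^2 * p^2 / (4 * Iy * M_alpha) = (75e-9)^2 * 18300^2 / (4 * 68e-8 * 0.63) = 1.099

1.099


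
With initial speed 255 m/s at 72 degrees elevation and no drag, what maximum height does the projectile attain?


H = (v0*sin(theta))^2 / (2g) = (255*sin(72°))^2 / (2*9.81) = 2998 m

2998 m


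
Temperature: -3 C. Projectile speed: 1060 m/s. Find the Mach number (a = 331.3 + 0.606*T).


a = 331.3 + 0.606*(-3) = 329.482 m/s
M = v/a = 1060/329.482 = 3.217

3.217


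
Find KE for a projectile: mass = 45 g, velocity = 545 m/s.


E = 0.5*m*v^2 = 0.5*0.045*545^2 = 6683 J

6683 J


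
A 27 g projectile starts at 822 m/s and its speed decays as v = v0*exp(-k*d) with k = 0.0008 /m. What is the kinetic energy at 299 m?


v = v0*exp(-k*d) = 822*exp(-0.0008*299) = 647.126 m/s
E = 0.5*m*v^2 = 0.5*0.027*647.126^2 = 5653 J

5653 J


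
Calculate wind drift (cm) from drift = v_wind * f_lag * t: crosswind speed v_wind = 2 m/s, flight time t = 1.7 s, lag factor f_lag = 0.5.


drift = v_wind * lag * t = 2 * 0.5 * 1.7 = 1.7 m ≈ 170 cm

170 cm


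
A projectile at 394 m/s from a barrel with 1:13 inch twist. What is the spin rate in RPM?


twist_m = 13*0.0254 = 0.3302 m
spin = v/twist = 394/0.3302 = 1193.216 rev/s
RPM = spin*60 = 1193.216*60 ≈ 71593 RPM

71593 RPM


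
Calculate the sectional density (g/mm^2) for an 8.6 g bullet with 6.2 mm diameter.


SD = m/d^2 = 8.6/6.2^2 = 0.2237 g/mm^2

0.2237 g/mm^2


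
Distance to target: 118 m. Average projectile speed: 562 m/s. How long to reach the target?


t = d/v = 118/562 = 0.21 s

0.21 s


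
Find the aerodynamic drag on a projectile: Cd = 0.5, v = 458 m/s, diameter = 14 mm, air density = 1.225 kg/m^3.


A = pi*(d/2)^2 = pi*(14/2000)^2 = 1.53938e-04 m^2
Fd = 0.5*Cd*rho*A*v^2 = 0.5*0.5*1.225*1.53938e-04*458^2 = 9.889 N

9.889 N


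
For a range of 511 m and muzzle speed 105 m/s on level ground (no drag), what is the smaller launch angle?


sin(2*theta) = R*g/v0^2 = 511*9.81/105^2 = 0.454686, theta = arcsin(0.454686)/2 = 13.52°

13.52 degrees


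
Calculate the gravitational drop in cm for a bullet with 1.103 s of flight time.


drop = 0.5*g*t^2 = 0.5*9.81*1.103^2 = 5.96747 m ≈ 596.7 cm

596.7 cm


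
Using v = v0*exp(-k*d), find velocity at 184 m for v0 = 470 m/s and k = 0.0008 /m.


v = v0*exp(-k*d) = 470*exp(-0.0008*184) = 405.7 m/s

405.7 m/s


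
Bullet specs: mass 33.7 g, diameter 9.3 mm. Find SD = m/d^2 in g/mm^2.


SD = m/d^2 = 33.7/9.3^2 = 0.3896 g/mm^2

0.3896 g/mm^2


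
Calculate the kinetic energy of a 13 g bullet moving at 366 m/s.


E = 0.5*m*v^2 = 0.5*0.013*366^2 = 870.7 J

870.7 J


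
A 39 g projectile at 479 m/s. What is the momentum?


p = m*v = 0.039*479 = 18.68 kg·m/s

18.68 kg·m/s


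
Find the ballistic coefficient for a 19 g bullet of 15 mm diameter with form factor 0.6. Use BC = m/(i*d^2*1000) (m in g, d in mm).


BC = m/(i*d^2*1000) = 19/(0.6 * 15^2 * 1000) = 0.0001407

0.0001407


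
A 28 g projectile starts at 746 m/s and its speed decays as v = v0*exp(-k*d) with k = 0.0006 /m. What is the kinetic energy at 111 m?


v = v0*exp(-k*d) = 746*exp(-0.0006*111) = 697.935 m/s
E = 0.5*m*v^2 = 0.5*0.028*697.935^2 = 6820 J

6820 J


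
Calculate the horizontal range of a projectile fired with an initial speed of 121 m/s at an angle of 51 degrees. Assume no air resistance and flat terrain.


R = v0^2 * sin(2*theta) / g = 121^2 * sin(2*51°) / 9.81 = 1460 m

1460 m


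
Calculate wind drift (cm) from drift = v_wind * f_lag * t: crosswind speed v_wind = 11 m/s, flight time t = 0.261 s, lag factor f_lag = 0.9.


drift = v_wind * lag * t = 11 * 0.9 * 0.261 = 2.5839 m ≈ 258.4 cm

258.4 cm


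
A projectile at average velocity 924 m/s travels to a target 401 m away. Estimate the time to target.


t = d/v = 401/924 = 0.434 s

0.434 s


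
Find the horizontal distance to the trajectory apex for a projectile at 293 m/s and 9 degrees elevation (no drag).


R = v0^2*sin(2*theta)/g = 293^2*sin(2*9°)/9.81 = 2704.26 m
apex_dist = R/2 = 2704.26/2 = 1352 m

1352 m


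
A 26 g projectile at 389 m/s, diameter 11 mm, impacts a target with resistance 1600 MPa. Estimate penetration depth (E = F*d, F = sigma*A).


A = pi*(d/2)^2 = pi*(11/2)^2 = 95.0332 mm^2
E = 0.5*m*v^2 = 0.5*0.026*389^2 = 1967.17 J
depth = E/(sigma*A) = 1967.17 J / (1600 MPa * 95.0332 mm^2) = 1967.17/(1600 * 95.0332) m = 0.0129374 m ≈ 12.94 mm

12.94 mm


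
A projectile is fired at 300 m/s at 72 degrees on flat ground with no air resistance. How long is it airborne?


T = 2*v0*sin(theta)/g = 2*300*sin(72°)/9.81 = 58.17 s

58.17 s


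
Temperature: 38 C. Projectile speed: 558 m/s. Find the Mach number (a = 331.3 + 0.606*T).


a = 331.3 + 0.606*(38) = 354.328 m/s
M = v/a = 558/354.328 = 1.575

1.575


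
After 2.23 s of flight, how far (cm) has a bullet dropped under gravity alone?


drop = 0.5*g*t^2 = 0.5*9.81*2.23^2 = 24.3921 m ≈ 2439 cm

2439 cm


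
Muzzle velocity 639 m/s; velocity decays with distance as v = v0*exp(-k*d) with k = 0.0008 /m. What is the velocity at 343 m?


v = v0*exp(-k*d) = 639*exp(-0.0008*343) = 485.7 m/s

485.7 m/s


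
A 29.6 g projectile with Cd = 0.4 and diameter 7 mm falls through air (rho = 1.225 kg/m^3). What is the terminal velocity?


A = pi*(d/2)^2 = pi*(7/2000)^2 = 3.84845e-05 m^2
vt = sqrt(2mg/(Cd*rho*A)) = sqrt(2*0.0296*9.81/(0.4 * 1.225 * 3.84845e-05)) = 175.5 m/s

175.5 m/s


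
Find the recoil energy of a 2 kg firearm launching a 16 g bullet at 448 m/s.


v_r = m_p*v_p/m_gun = 0.016*448/2 = 3.584 m/s, E_r = 0.5*m_gun*v_r^2 = 0.5*2*3.584^2 = 12.85 J

12.85 J


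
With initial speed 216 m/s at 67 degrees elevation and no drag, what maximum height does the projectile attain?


H = (v0*sin(theta))^2 / (2g) = (216*sin(67°))^2 / (2*9.81) = 2015 m

2015 m


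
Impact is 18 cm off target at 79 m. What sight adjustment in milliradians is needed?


1 mrad subtends 1 cm per 10 m of range, so adj = error_cm / (dist_m / 10) = 18 / (79/10) = 2.278 mrad

2.278 mrad


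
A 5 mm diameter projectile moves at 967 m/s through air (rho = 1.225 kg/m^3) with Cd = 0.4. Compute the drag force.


A = pi*(d/2)^2 = pi*(5/2000)^2 = 1.96350e-05 m^2
Fd = 0.5*Cd*rho*A*v^2 = 0.5*0.4*1.225*1.96350e-05*967^2 = 4.498 N

4.498 N


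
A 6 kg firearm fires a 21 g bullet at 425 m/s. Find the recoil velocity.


v_recoil = m_p * v_p / m_gun = 0.021 * 425 / 6 = 1.488 m/s

1.488 m/s


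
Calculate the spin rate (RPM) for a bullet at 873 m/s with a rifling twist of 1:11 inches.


twist_m = 11*0.0254 = 0.2794 m
spin = v/twist = 873/0.2794 = 3124.553 rev/s
RPM = spin*60 = 3124.553*60 ≈ 187473 RPM

187473 RPM


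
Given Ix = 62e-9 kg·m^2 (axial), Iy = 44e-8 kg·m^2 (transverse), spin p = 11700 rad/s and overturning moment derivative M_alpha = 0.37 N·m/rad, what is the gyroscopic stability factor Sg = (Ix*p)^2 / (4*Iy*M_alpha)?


Sg = Ix^2 * p^2 / (4 * Iy * M_alpha) = (62e-9)^2 * 11700^2 / (4 * 44e-8 * 0.37) = 0.8081

0.8081


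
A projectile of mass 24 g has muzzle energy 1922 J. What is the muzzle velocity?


v = sqrt(2*E/m) = sqrt(2*1922/0.024) = 400.2 m/s

400.2 m/s


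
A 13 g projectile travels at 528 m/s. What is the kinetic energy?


E = 0.5*m*v^2 = 0.5*0.013*528^2 = 1812 J

1812 J


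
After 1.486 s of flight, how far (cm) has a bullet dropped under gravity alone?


drop = 0.5*g*t^2 = 0.5*9.81*1.486^2 = 10.8312 m ≈ 1083 cm

1083 cm


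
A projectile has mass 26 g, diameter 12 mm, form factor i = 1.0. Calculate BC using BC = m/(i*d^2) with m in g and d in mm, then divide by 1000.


BC = m/(i*d^2*1000) = 26/(1.0 * 12^2 * 1000) = 0.0001806

0.0001806


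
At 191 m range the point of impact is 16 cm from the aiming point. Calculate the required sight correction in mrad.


1 mrad subtends 1 cm per 10 m of range, so adj = error_cm / (dist_m / 10) = 16 / (191/10) = 0.8377 mrad

0.8377 mrad


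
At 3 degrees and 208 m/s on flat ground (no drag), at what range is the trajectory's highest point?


R = v0^2*sin(2*theta)/g = 208^2*sin(2*3°)/9.81 = 460.991 m
apex_dist = R/2 = 460.991/2 = 230.5 m

230.5 m


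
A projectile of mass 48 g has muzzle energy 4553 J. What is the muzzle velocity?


v = sqrt(2*E/m) = sqrt(2*4553/0.048) = 435.6 m/s

435.6 m/s


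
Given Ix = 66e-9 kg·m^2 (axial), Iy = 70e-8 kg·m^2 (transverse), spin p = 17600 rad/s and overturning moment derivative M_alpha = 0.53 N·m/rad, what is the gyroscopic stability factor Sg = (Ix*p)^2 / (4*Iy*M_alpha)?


Sg = Ix^2 * p^2 / (4 * Iy * M_alpha) = (66e-9)^2 * 17600^2 / (4 * 70e-8 * 0.53) = 0.9092

0.9092


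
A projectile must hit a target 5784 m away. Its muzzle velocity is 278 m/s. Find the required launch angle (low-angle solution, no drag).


sin(2*theta) = R*g/v0^2 = 5784*9.81/278^2 = 0.734189, theta = arcsin(0.734189)/2 = 23.62°

23.62 degrees


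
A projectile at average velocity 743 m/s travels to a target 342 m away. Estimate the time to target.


t = d/v = 342/743 = 0.4603 s

0.4603 s


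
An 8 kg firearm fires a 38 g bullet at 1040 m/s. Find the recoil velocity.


v_recoil = m_p * v_p / m_gun = 0.038 * 1040 / 8 = 4.94 m/s

4.94 m/s


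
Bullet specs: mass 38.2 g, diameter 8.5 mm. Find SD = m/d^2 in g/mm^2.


SD = m/d^2 = 38.2/8.5^2 = 0.5287 g/mm^2

0.5287 g/mm^2


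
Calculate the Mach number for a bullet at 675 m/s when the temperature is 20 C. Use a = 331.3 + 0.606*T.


a = 331.3 + 0.606*(20) = 343.42 m/s
M = v/a = 675/343.42 = 1.966

1.966


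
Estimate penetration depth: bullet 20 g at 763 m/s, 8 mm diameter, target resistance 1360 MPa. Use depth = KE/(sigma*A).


A = pi*(d/2)^2 = pi*(8/2)^2 = 50.2655 mm^2
E = 0.5*m*v^2 = 0.5*0.02*763^2 = 5821.69 J
depth = E/(sigma*A) = 5821.69 J / (1360 MPa * 50.2655 mm^2) = 5821.69/(1360 * 50.2655) m = 0.0851609 m ≈ 85.16 mm

85.16 mm


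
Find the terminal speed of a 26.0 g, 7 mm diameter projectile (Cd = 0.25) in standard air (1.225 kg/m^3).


A = pi*(d/2)^2 = pi*(7/2000)^2 = 3.84845e-05 m^2
vt = sqrt(2mg/(Cd*rho*A)) = sqrt(2*0.026*9.81/(0.25 * 1.225 * 3.84845e-05)) = 208 m/s

208 m/s


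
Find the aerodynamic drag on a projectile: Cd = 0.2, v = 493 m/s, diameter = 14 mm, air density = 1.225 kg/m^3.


A = pi*(d/2)^2 = pi*(14/2000)^2 = 1.53938e-04 m^2
Fd = 0.5*Cd*rho*A*v^2 = 0.5*0.2*1.225*1.53938e-04*493^2 = 4.583 N

4.583 N


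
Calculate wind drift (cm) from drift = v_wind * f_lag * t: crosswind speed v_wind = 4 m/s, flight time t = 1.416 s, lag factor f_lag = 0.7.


drift = v_wind * lag * t = 4 * 0.7 * 1.416 = 3.9648 m ≈ 396.5 cm

396.5 cm


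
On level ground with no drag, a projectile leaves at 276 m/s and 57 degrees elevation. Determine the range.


R = v0^2 * sin(2*theta) / g = 276^2 * sin(2*57°) / 9.81 = 7094 m

7094 m


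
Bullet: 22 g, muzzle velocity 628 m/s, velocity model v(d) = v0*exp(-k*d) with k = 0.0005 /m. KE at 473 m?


v = v0*exp(-k*d) = 628*exp(-0.0005*473) = 495.734 m/s
E = 0.5*m*v^2 = 0.5*0.022*495.734^2 = 2703 J

2703 J


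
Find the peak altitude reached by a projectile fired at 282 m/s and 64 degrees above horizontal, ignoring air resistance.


H = (v0*sin(theta))^2 / (2g) = (282*sin(64°))^2 / (2*9.81) = 3274 m

3274 m


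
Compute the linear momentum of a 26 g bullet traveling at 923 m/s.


p = m*v = 0.026*923 = 24 kg·m/s

24 kg·m/s


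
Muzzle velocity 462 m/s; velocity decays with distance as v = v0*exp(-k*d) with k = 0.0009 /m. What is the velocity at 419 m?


v = v0*exp(-k*d) = 462*exp(-0.0009*419) = 316.9 m/s

316.9 m/s


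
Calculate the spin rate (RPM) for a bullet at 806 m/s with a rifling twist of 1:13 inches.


twist_m = 13*0.0254 = 0.3302 m
spin = v/twist = 806/0.3302 = 2440.945 rev/s
RPM = spin*60 = 2440.945*60 ≈ 146457 RPM

146457 RPM


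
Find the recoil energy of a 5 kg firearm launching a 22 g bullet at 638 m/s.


v_r = m_p*v_p/m_gun = 0.022*638/5 = 2.8072 m/s, E_r = 0.5*m_gun*v_r^2 = 0.5*5*2.8072^2 = 19.7 J

19.7 J


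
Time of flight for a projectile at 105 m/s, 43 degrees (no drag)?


T = 2*v0*sin(theta)/g = 2*105*sin(43°)/9.81 = 14.6 s

14.6 s


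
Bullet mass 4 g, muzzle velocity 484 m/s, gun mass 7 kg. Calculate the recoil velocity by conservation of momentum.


v_recoil = m_p * v_p / m_gun = 0.004 * 484 / 7 = 0.2766 m/s

0.2766 m/s


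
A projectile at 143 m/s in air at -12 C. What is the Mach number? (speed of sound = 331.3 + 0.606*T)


a = 331.3 + 0.606*(-12) = 324.028 m/s
M = v/a = 143/324.028 = 0.4413

0.4413


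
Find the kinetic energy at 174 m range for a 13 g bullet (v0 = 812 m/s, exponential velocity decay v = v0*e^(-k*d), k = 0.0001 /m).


v = v0*exp(-k*d) = 812*exp(-0.0001*174) = 797.993 m/s
E = 0.5*m*v^2 = 0.5*0.013*797.993^2 = 4139 J

4139 J


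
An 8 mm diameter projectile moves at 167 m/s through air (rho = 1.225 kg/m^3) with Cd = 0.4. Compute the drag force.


A = pi*(d/2)^2 = pi*(8/2000)^2 = 5.02655e-05 m^2
Fd = 0.5*Cd*rho*A*v^2 = 0.5*0.4*1.225*5.02655e-05*167^2 = 0.3435 N

0.3435 N


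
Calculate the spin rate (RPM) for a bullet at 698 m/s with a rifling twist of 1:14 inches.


twist_m = 14*0.0254 = 0.3556 m
spin = v/twist = 698/0.3556 = 1962.88 rev/s
RPM = spin*60 = 1962.88*60 ≈ 117773 RPM

117773 RPM


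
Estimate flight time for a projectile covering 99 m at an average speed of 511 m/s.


t = d/v = 99/511 = 0.1937 s

0.1937 s


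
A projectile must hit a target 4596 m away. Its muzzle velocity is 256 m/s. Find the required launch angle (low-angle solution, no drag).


sin(2*theta) = R*g/v0^2 = 4596*9.81/256^2 = 0.687969, theta = arcsin(0.687969)/2 = 21.73°

21.73 degrees


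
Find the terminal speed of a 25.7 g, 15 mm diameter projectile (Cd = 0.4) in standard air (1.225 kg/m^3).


A = pi*(d/2)^2 = pi*(15/2000)^2 = 1.76715e-04 m^2
vt = sqrt(2mg/(Cd*rho*A)) = sqrt(2*0.0257*9.81/(0.4 * 1.225 * 1.76715e-04)) = 76.31 m/s

76.31 m/s


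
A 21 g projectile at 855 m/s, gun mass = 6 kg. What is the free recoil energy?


v_r = m_p*v_p/m_gun = 0.021*855/6 = 2.9925 m/s, E_r = 0.5*m_gun*v_r^2 = 0.5*6*2.9925^2 = 26.87 J

26.87 J


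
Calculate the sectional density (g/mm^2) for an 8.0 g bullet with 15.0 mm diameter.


SD = m/d^2 = 8.0/15.0^2 = 0.03556 g/mm^2

0.03556 g/mm^2


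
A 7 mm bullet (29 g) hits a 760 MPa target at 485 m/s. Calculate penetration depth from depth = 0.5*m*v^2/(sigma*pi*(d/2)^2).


A = pi*(d/2)^2 = pi*(7/2)^2 = 38.4845 mm^2
E = 0.5*m*v^2 = 0.5*0.029*485^2 = 3410.76 J
depth = E/(sigma*A) = 3410.76 J / (760 MPa * 38.4845 mm^2) = 3410.76/(760 * 38.4845) m = 0.116614 m ≈ 116.6 mm

116.6 mm


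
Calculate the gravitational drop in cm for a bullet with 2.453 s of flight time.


drop = 0.5*g*t^2 = 0.5*9.81*2.453^2 = 29.5144 m ≈ 2951 cm

2951 cm


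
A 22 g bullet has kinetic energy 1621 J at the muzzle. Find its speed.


v = sqrt(2*E/m) = sqrt(2*1621/0.022) = 383.9 m/s

383.9 m/s


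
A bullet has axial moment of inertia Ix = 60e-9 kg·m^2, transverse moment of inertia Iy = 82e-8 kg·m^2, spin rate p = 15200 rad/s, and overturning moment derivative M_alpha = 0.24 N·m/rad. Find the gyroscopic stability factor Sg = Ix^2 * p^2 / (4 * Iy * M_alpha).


Sg = Ix^2 * p^2 / (4 * Iy * M_alpha) = (60e-9)^2 * 15200^2 / (4 * 82e-8 * 0.24) = 1.057

1.057


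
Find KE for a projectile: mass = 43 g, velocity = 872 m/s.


E = 0.5*m*v^2 = 0.5*0.043*872^2 = 16348 J

16348 J


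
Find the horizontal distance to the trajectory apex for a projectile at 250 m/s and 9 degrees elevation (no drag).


R = v0^2*sin(2*theta)/g = 250^2*sin(2*9°)/9.81 = 1968.76 m
apex_dist = R/2 = 1968.76/2 = 984.4 m

984.4 m


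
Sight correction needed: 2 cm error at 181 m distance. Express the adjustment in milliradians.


1 mrad subtends 1 cm per 10 m of range, so adj = error_cm / (dist_m / 10) = 2 / (181/10) = 0.1105 mrad

0.1105 mrad


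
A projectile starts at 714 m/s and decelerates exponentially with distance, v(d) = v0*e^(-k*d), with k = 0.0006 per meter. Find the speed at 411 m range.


v = v0*exp(-k*d) = 714*exp(-0.0006*411) = 558 m/s

558 m/s


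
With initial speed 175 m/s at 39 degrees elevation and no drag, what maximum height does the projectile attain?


H = (v0*sin(theta))^2 / (2g) = (175*sin(39°))^2 / (2*9.81) = 618.2 m

618.2 m


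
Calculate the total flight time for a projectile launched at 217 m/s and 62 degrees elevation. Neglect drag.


T = 2*v0*sin(theta)/g = 2*217*sin(62°)/9.81 = 39.06 s

39.06 s


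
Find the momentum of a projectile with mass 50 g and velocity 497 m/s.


p = m*v = 0.05*497 = 24.85 kg·m/s

24.85 kg·m/s


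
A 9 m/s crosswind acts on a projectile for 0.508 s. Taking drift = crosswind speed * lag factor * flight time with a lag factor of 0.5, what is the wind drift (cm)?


drift = v_wind * lag * t = 9 * 0.5 * 0.508 = 2.286 m ≈ 228.6 cm

228.6 cm


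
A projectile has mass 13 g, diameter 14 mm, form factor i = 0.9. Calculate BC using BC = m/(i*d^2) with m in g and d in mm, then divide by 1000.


BC = m/(i*d^2*1000) = 13/(0.9 * 14^2 * 1000) = 7.37e-05

7.37e-05


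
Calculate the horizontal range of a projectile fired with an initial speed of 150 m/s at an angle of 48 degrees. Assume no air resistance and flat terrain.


R = v0^2 * sin(2*theta) / g = 150^2 * sin(2*48°) / 9.81 = 2281 m

2281 m


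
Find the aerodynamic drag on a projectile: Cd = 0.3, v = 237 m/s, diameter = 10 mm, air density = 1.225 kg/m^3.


A = pi*(d/2)^2 = pi*(10/2000)^2 = 7.85398e-05 m^2
Fd = 0.5*Cd*rho*A*v^2 = 0.5*0.3*1.225*7.85398e-05*237^2 = 0.8106 N

0.8106 N


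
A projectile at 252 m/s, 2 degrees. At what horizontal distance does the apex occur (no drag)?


R = v0^2*sin(2*theta)/g = 252^2*sin(2*2°)/9.81 = 451.561 m
apex_dist = R/2 = 451.561/2 = 225.8 m

225.8 m


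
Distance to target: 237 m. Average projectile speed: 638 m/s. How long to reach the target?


t = d/v = 237/638 = 0.3715 s

0.3715 s


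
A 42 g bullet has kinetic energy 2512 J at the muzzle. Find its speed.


v = sqrt(2*E/m) = sqrt(2*2512/0.042) = 345.9 m/s

345.9 m/s


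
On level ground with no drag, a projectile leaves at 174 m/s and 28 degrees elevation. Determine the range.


R = v0^2 * sin(2*theta) / g = 174^2 * sin(2*28°) / 9.81 = 2559 m

2559 m


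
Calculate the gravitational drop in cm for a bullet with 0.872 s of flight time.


drop = 0.5*g*t^2 = 0.5*9.81*0.872^2 = 3.72968 m ≈ 373 cm

373 cm


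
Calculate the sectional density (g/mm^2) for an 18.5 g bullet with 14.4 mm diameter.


SD = m/d^2 = 18.5/14.4^2 = 0.08922 g/mm^2

0.08922 g/mm^2


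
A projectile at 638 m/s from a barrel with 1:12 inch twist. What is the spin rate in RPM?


twist_m = 12*0.0254 = 0.3048 m
spin = v/twist = 638/0.3048 = 2093.176 rev/s
RPM = spin*60 = 2093.176*60 ≈ 125591 RPM

125591 RPM


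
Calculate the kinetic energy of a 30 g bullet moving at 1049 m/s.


E = 0.5*m*v^2 = 0.5*0.03*1049^2 = 16506 J

16506 J


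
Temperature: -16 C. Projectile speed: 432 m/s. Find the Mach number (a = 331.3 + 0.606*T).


a = 331.3 + 0.606*(-16) = 321.604 m/s
M = v/a = 432/321.604 = 1.343

1.343


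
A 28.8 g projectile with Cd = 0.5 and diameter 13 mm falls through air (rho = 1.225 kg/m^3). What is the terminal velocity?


A = pi*(d/2)^2 = pi*(13/2000)^2 = 1.32732e-04 m^2
vt = sqrt(2mg/(Cd*rho*A)) = sqrt(2*0.0288*9.81/(0.5 * 1.225 * 1.32732e-04)) = 83.37 m/s

83.37 m/s


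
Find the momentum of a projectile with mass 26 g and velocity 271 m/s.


p = m*v = 0.026*271 = 7.046 kg·m/s

7.046 kg·m/s


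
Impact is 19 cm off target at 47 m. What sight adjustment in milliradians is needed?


1 mrad subtends 1 cm per 10 m of range, so adj = error_cm / (dist_m / 10) = 19 / (47/10) = 4.043 mrad

4.043 mrad


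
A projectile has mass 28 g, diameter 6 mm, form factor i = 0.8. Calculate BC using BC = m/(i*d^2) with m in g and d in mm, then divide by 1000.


BC = m/(i*d^2*1000) = 28/(0.8 * 6^2 * 1000) = 0.0009722

0.0009722


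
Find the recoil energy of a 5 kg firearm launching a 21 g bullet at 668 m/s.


v_r = m_p*v_p/m_gun = 0.021*668/5 = 2.8056 m/s, E_r = 0.5*m_gun*v_r^2 = 0.5*5*2.8056^2 = 19.68 J

19.68 J


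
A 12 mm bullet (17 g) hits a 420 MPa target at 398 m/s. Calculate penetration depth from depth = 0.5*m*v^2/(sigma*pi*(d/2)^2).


A = pi*(d/2)^2 = pi*(12/2)^2 = 113.097 mm^2
E = 0.5*m*v^2 = 0.5*0.017*398^2 = 1346.43 J
depth = E/(sigma*A) = 1346.43 J / (420 MPa * 113.097 mm^2) = 1346.43/(420 * 113.097) m = 0.0283455 m ≈ 28.35 mm

28.35 mm


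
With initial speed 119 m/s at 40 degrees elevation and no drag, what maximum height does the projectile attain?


H = (v0*sin(theta))^2 / (2g) = (119*sin(40°))^2 / (2*9.81) = 298.2 m

298.2 m


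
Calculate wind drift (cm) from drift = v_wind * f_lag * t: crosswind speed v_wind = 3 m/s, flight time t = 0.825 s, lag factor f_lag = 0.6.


drift = v_wind * lag * t = 3 * 0.6 * 0.825 = 1.485 m ≈ 148.5 cm

148.5 cm


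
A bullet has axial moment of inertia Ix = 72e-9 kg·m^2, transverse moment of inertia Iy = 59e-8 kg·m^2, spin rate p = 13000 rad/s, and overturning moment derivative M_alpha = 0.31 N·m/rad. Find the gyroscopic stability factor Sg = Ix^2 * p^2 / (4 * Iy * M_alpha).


Sg = Ix^2 * p^2 / (4 * Iy * M_alpha) = (72e-9)^2 * 13000^2 / (4 * 59e-8 * 0.31) = 1.198

1.198


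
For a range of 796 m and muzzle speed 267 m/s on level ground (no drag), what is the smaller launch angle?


sin(2*theta) = R*g/v0^2 = 796*9.81/267^2 = 0.109537, theta = arcsin(0.109537)/2 = 3.144°

3.144 degrees


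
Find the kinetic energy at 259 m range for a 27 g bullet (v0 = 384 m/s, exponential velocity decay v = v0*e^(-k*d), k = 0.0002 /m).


v = v0*exp(-k*d) = 384*exp(-0.0002*259) = 364.615 m/s
E = 0.5*m*v^2 = 0.5*0.027*364.615^2 = 1795 J

1795 J


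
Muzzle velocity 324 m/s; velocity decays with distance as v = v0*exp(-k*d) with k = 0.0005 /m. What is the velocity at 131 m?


v = v0*exp(-k*d) = 324*exp(-0.0005*131) = 303.5 m/s

303.5 m/s


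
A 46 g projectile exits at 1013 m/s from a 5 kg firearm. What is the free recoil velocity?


v_recoil = m_p * v_p / m_gun = 0.046 * 1013 / 5 = 9.32 m/s

9.32 m/s


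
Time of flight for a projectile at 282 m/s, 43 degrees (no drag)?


T = 2*v0*sin(theta)/g = 2*282*sin(43°)/9.81 = 39.21 s

39.21 s


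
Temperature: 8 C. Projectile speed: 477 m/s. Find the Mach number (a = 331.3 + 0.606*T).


a = 331.3 + 0.606*(8) = 336.148 m/s
M = v/a = 477/336.148 = 1.419

1.419


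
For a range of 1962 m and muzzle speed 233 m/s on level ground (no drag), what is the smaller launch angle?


sin(2*theta) = R*g/v0^2 = 1962*9.81/233^2 = 0.354533, theta = arcsin(0.354533)/2 = 10.38°

10.38 degrees


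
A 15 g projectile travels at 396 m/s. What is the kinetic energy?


E = 0.5*m*v^2 = 0.5*0.015*396^2 = 1176 J

1176 J


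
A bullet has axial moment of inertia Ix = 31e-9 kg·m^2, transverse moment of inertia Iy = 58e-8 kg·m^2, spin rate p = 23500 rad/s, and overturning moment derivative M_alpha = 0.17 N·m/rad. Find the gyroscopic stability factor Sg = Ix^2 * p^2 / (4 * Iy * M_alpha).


Sg = Ix^2 * p^2 / (4 * Iy * M_alpha) = (31e-9)^2 * 23500^2 / (4 * 58e-8 * 0.17) = 1.346

1.346


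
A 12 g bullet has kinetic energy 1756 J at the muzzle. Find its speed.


v = sqrt(2*E/m) = sqrt(2*1756/0.012) = 541 m/s

541 m/s


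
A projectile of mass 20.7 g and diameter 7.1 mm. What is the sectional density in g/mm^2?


SD = m/d^2 = 20.7/7.1^2 = 0.4106 g/mm^2

0.4106 g/mm^2


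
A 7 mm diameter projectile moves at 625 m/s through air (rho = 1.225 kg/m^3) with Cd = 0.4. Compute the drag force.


A = pi*(d/2)^2 = pi*(7/2000)^2 = 3.84845e-05 m^2
Fd = 0.5*Cd*rho*A*v^2 = 0.5*0.4*1.225*3.84845e-05*625^2 = 3.683 N

3.683 N


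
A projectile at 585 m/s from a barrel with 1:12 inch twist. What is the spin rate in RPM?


twist_m = 12*0.0254 = 0.3048 m
spin = v/twist = 585/0.3048 = 1919.291 rev/s
RPM = spin*60 = 1919.291*60 ≈ 115157 RPM

115157 RPM


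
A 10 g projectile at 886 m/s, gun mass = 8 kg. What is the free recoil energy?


v_r = m_p*v_p/m_gun = 0.01*886/8 = 1.1075 m/s, E_r = 0.5*m_gun*v_r^2 = 0.5*8*1.1075^2 = 4.906 J

4.906 J


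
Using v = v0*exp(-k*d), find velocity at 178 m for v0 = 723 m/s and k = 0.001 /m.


v = v0*exp(-k*d) = 723*exp(-0.001*178) = 605.1 m/s

605.1 m/s


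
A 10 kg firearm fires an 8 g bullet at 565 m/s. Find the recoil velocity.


v_recoil = m_p * v_p / m_gun = 0.008 * 565 / 10 = 0.452 m/s

0.452 m/s


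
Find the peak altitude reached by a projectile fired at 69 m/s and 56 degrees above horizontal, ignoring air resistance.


H = (v0*sin(theta))^2 / (2g) = (69*sin(56°))^2 / (2*9.81) = 166.8 m

166.8 m


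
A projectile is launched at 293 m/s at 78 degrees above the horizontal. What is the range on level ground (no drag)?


R = v0^2 * sin(2*theta) / g = 293^2 * sin(2*78°) / 9.81 = 3559 m

3559 m


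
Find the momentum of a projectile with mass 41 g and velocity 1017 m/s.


p = m*v = 0.041*1017 = 41.7 kg·m/s

41.7 kg·m/s


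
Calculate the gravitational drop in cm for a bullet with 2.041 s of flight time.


drop = 0.5*g*t^2 = 0.5*9.81*2.041^2 = 20.4327 m ≈ 2043 cm

2043 cm


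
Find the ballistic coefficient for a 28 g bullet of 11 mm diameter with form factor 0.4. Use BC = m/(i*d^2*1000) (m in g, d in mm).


BC = m/(i*d^2*1000) = 28/(0.4 * 11^2 * 1000) = 0.0005785

0.0005785


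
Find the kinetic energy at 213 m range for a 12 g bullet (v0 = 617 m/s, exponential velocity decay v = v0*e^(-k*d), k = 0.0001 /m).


v = v0*exp(-k*d) = 617*exp(-0.0001*213) = 603.997 m/s
E = 0.5*m*v^2 = 0.5*0.012*603.997^2 = 2189 J

2189 J


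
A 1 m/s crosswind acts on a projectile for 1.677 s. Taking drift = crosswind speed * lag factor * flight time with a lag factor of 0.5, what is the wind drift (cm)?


drift = v_wind * lag * t = 1 * 0.5 * 1.677 = 0.8385 m ≈ 83.85 cm

83.85 cm


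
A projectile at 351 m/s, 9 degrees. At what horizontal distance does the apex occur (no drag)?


R = v0^2*sin(2*theta)/g = 351^2*sin(2*9°)/9.81 = 3880.86 m
apex_dist = R/2 = 3880.86/2 = 1940 m

1940 m


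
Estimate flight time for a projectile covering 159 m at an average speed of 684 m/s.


t = d/v = 159/684 = 0.2325 s

0.2325 s


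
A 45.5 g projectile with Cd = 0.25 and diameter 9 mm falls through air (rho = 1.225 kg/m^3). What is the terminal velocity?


A = pi*(d/2)^2 = pi*(9/2000)^2 = 6.36173e-05 m^2
vt = sqrt(2mg/(Cd*rho*A)) = sqrt(2*0.0455*9.81/(0.25 * 1.225 * 6.36173e-05)) = 214.1 m/s

214.1 m/s


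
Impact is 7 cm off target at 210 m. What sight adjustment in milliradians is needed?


1 mrad subtends 1 cm per 10 m of range, so adj = error_cm / (dist_m / 10) = 7 / (210/10) = 0.3333 mrad

0.3333 mrad


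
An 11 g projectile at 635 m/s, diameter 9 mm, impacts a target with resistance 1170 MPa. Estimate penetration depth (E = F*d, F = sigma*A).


A = pi*(d/2)^2 = pi*(9/2)^2 = 63.6173 mm^2
E = 0.5*m*v^2 = 0.5*0.011*635^2 = 2217.74 J
depth = E/(sigma*A) = 2217.74 J / (1170 MPa * 63.6173 mm^2) = 2217.74/(1170 * 63.6173) m = 0.0297954 m ≈ 29.8 mm

29.8 mm


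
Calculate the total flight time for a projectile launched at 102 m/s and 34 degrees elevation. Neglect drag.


T = 2*v0*sin(theta)/g = 2*102*sin(34°)/9.81 = 11.63 s

11.63 s


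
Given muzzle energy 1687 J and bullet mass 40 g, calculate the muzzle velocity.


v = sqrt(2*E/m) = sqrt(2*1687/0.04) = 290.4 m/s

290.4 m/s


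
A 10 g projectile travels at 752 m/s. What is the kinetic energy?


E = 0.5*m*v^2 = 0.5*0.01*752^2 = 2828 J

2828 J


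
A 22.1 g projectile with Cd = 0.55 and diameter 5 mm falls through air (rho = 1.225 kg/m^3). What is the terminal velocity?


A = pi*(d/2)^2 = pi*(5/2000)^2 = 1.96350e-05 m^2
vt = sqrt(2mg/(Cd*rho*A)) = sqrt(2*0.0221*9.81/(0.55 * 1.225 * 1.96350e-05)) = 181 m/s

181 m/s


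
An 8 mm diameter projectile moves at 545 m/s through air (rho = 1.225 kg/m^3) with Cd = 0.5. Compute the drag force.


A = pi*(d/2)^2 = pi*(8/2000)^2 = 5.02655e-05 m^2
Fd = 0.5*Cd*rho*A*v^2 = 0.5*0.5*1.225*5.02655e-05*545^2 = 4.572 N

4.572 N


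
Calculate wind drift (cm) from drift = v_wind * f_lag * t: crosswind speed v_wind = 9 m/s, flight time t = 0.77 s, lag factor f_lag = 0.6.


drift = v_wind * lag * t = 9 * 0.6 * 0.77 = 4.158 m ≈ 415.8 cm

415.8 cm


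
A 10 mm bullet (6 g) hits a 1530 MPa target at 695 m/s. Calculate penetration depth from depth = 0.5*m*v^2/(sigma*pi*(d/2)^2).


A = pi*(d/2)^2 = pi*(10/2)^2 = 78.5398 mm^2
E = 0.5*m*v^2 = 0.5*0.006*695^2 = 1449.08 J
depth = E/(sigma*A) = 1449.08 J / (1530 MPa * 78.5398 mm^2) = 1449.08/(1530 * 78.5398) m = 0.012059 m ≈ 12.06 mm

12.06 mm


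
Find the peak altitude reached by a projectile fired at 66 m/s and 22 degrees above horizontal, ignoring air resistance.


H = (v0*sin(theta))^2 / (2g) = (66*sin(22°))^2 / (2*9.81) = 31.16 m

31.16 m


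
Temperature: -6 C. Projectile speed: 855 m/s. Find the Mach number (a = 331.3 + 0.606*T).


a = 331.3 + 0.606*(-6) = 327.664 m/s
M = v/a = 855/327.664 = 2.609

2.609


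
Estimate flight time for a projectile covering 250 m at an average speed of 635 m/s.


t = d/v = 250/635 = 0.3937 s

0.3937 s


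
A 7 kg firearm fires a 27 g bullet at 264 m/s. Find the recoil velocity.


v_recoil = m_p * v_p / m_gun = 0.027 * 264 / 7 = 1.018 m/s

1.018 m/s


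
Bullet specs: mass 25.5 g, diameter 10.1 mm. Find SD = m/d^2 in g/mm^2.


SD = m/d^2 = 25.5/10.1^2 = 0.25 g/mm^2

0.25 g/mm^2


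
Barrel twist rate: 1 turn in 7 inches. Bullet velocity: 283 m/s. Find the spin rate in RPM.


twist_m = 7*0.0254 = 0.1778 m
spin = v/twist = 283/0.1778 = 1591.676 rev/s
RPM = spin*60 = 1591.676*60 ≈ 95501 RPM

95501 RPM


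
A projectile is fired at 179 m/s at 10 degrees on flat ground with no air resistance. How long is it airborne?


T = 2*v0*sin(theta)/g = 2*179*sin(10°)/9.81 = 6.337 s

6.337 s


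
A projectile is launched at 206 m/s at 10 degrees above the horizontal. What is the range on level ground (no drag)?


R = v0^2 * sin(2*theta) / g = 206^2 * sin(2*10°) / 9.81 = 1480 m

1480 m


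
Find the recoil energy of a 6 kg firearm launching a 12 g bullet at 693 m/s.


v_r = m_p*v_p/m_gun = 0.012*693/6 = 1.386 m/s, E_r = 0.5*m_gun*v_r^2 = 0.5*6*1.386^2 = 5.763 J

5.763 J


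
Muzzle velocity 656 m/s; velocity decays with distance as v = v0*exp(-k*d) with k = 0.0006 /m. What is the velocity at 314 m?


v = v0*exp(-k*d) = 656*exp(-0.0006*314) = 543.4 m/s

543.4 m/s


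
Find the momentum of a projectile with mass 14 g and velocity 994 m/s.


p = m*v = 0.014*994 = 13.92 kg·m/s

13.92 kg·m/s


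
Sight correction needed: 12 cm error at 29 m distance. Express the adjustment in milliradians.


1 mrad subtends 1 cm per 10 m of range, so adj = error_cm / (dist_m / 10) = 12 / (29/10) = 4.138 mrad

4.138 mrad


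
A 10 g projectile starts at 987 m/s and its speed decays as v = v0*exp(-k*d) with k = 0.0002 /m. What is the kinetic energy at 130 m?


v = v0*exp(-k*d) = 987*exp(-0.0002*130) = 961.669 m/s
E = 0.5*m*v^2 = 0.5*0.01*961.669^2 = 4624 J

4624 J


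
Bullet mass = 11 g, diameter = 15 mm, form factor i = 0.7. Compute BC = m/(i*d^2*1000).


BC = m/(i*d^2*1000) = 11/(0.7 * 15^2 * 1000) = 6.984e-05

6.984e-05


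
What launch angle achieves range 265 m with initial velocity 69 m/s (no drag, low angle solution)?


sin(2*theta) = R*g/v0^2 = 265*9.81/69^2 = 0.54603, theta = arcsin(0.54603)/2 = 16.55°

16.55 degrees


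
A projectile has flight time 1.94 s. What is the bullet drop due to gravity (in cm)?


drop = 0.5*g*t^2 = 0.5*9.81*1.94^2 = 18.4605 m ≈ 1846 cm

1846 cm


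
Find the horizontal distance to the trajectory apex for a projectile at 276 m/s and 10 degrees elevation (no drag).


R = v0^2*sin(2*theta)/g = 276^2*sin(2*10°)/9.81 = 2655.83 m
apex_dist = R/2 = 2655.83/2 = 1328 m

1328 m
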